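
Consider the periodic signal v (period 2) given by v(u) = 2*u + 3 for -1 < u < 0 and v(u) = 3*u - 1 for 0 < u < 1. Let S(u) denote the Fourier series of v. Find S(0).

1

At u = 0 the one-sided limits are v(0^-) = 3 and v(0^+) = -1.
By Dirichlet's theorem the series converges to their average, [(3) + (-1)]/2 = 1.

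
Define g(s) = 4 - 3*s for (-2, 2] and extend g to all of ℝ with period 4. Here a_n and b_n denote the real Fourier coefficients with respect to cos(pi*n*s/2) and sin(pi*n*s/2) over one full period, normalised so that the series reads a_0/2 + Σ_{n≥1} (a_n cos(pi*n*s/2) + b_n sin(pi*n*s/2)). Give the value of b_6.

b_6 = 1/2 ∫_{-2}^{2} g(s) sin(3*pi*s) ds.
Integrating by parts (boundary term plus one more integral), an antiderivative of (4 - 3*s) sin(3*pi*s) is s*cos(3*pi*s)/pi - sin(3*pi*s)/(3*pi**2) - 4*cos(3*pi*s)/(3*pi); evaluating from -2 to 2: ∫_{-2}^{2} (4 - 3*s) sin(3*pi*s) ds = (2/(3*pi)) - (-10/(3*pi)) = 4/pi.
Hence b_6 = (1/2)·(4/pi) = 2/pi.

2/pi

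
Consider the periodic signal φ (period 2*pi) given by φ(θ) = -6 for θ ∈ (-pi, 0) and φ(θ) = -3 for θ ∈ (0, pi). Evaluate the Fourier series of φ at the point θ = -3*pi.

-9/2

θ = -3*pi differs from θ = pi by -2 full period(s), and the series is 2*pi-periodic.
At θ = pi the one-sided limits are φ(pi^-) = -3 and φ(pi^+) = -6.
By Dirichlet's theorem the series converges to their average, [(-3) + (-6)]/2 = -9/2.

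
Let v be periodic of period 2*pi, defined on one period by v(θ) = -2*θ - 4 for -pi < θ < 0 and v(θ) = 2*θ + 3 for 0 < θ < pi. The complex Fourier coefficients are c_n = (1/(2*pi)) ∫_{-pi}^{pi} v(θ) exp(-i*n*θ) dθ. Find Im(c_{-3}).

Since v is real-valued, Im(c_{-3}) = -(1/(2*pi)) ∫_{-pi}^{pi} v(θ) sin(-3*θ) dθ = b_{3}/2.
Split the integral at the breakpoints.
Integrating by parts (boundary term plus one more integral), an antiderivative of (-2*θ - 4) sin(-3*θ) is -2*θ*cos(3*θ)/3 + 2*sin(3*θ)/9 - 4*cos(3*θ)/3; evaluating from -pi to 0: ∫_{-pi}^{0} (-2*θ - 4) sin(-3*θ) dθ = (-4/3) - (4/3 - 2*pi/3) = -8/3 + 2*pi/3.
Integrating by parts (boundary term plus one more integral), an antiderivative of (2*θ + 3) sin(-3*θ) is 2*θ*cos(3*θ)/3 - 2*sin(3*θ)/9 + cos(3*θ); evaluating from 0 to pi: ∫_{0}^{pi} (2*θ + 3) sin(-3*θ) dθ = (-2*pi/3 - 1) - (1) = -2*pi/3 - 2.
So ∫_{-pi}^{pi} v(θ) sin(-3*θ) dθ = -14/3.
Hence Im(c_{-3}) = (-1/(2*pi))·(-14/3) = 7/(3*pi).

7/(3*pi)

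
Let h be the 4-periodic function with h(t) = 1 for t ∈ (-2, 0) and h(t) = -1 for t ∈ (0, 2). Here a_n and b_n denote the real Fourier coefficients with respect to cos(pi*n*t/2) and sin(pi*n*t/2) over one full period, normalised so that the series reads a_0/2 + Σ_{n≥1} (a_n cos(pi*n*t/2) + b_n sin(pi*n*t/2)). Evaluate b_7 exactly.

-4/(7*pi)

b_7 = 1/2 ∫_{-2}^{2} h(t) sin(7*pi*t/2) dt.
h is odd and sin(7*pi*t/2) is odd, so the integrand is even and b_7 = ∫_0^{2} h(t) sin(7*pi*t/2) dt.
Directly, an antiderivative of (-1) sin(7*pi*t/2) is 2*cos(7*pi*t/2)/(7*pi); evaluating from 0 to 2: ∫_{0}^{2} (-1) sin(7*pi*t/2) dt = (-2/(7*pi)) - (2/(7*pi)) = -4/(7*pi).
Hence b_7 = -4/(7*pi).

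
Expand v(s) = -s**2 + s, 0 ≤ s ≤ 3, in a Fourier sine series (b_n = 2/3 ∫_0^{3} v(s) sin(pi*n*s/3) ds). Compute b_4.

3/pi

b_4 = 2/3 ∫_0^{3} (-s**2 + s) sin(4*pi*s/3) ds.
Integrating by parts twice (tabular method), an antiderivative of (-s**2 + s) sin(4*pi*s/3) is 3*s**2*cos(4*pi*s/3)/(4*pi) - 9*s*sin(4*pi*s/3)/(8*pi**2) - 3*s*cos(4*pi*s/3)/(4*pi) + 9*sin(4*pi*s/3)/(16*pi**2) - 27*cos(4*pi*s/3)/(32*pi**3); evaluating from 0 to 3: ∫_{0}^{3} (-s**2 + s) sin(4*pi*s/3) ds = (9*(-3 + 16*pi**2)/(32*pi**3)) - (-27/(32*pi**3)) = 9/(2*pi).
Hence b_4 = (2/3)·(9/(2*pi)) = 3/pi.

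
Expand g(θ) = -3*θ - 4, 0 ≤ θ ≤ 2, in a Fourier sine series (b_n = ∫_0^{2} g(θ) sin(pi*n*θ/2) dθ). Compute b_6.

b_6 = ∫_0^{2} (-3*θ - 4) sin(3*pi*θ) dθ.
Integrating by parts (boundary term plus one more integral), an antiderivative of (-3*θ - 4) sin(3*pi*θ) is θ*cos(3*pi*θ)/pi - sin(3*pi*θ)/(3*pi**2) + 4*cos(3*pi*θ)/(3*pi); evaluating from 0 to 2: ∫_{0}^{2} (-3*θ - 4) sin(3*pi*θ) dθ = (10/(3*pi)) - (4/(3*pi)) = 2/pi.
Hence b_6 = 2/pi.

2/pi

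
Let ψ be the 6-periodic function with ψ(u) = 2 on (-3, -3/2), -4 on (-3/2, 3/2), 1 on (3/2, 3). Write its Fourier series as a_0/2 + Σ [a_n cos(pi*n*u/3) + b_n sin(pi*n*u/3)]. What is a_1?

-11/pi

a_1 = 1/3 ∫_{-3}^{3} ψ(u) cos(pi*u/3) du.
Split the integral at the breakpoints.
Directly, an antiderivative of (2) cos(pi*u/3) is 6*sin(pi*u/3)/pi; evaluating from -3 to -3/2: ∫_{-3}^{-3/2} (2) cos(pi*u/3) du = (-6/pi) - (0) = -6/pi.
Directly, an antiderivative of (-4) cos(pi*u/3) is -12*sin(pi*u/3)/pi; evaluating from -3/2 to 3/2: ∫_{-3/2}^{3/2} (-4) cos(pi*u/3) du = (-12/pi) - (12/pi) = -24/pi.
Directly, an antiderivative of (1) cos(pi*u/3) is 3*sin(pi*u/3)/pi; evaluating from 3/2 to 3: ∫_{3/2}^{3} (1) cos(pi*u/3) du = (0) - (3/pi) = -3/pi.
Summing the pieces and multiplying by (1/3) gives a_1 = -11/pi.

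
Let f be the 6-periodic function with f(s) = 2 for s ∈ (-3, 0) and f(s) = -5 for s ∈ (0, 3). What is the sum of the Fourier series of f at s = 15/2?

s = 15/2 differs from s = 3/2 by 1 full period(s), and the series is 6-periodic.
f is continuous at s = 3/2 with value -5, so the series converges to -5 there.

-5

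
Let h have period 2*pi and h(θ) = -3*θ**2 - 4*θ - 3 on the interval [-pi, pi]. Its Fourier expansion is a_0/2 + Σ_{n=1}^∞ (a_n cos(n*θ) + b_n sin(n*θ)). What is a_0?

a_0 = 1/pi ∫_{-pi}^{pi} h(θ) dθ = 1/pi · (-2*pi*(3 + pi**2)) = -2*pi**2 - 6.

-2*pi**2 - 6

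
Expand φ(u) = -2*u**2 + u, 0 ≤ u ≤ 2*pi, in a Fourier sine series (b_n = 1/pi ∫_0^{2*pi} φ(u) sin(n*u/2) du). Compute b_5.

4*(-100*pi**2 + 16 + 25*pi)/(125*pi)

b_5 = 1/pi ∫_0^{2*pi} (-2*u**2 + u) sin(5*u/2) du.
Integrating by parts twice (tabular method), an antiderivative of (-2*u**2 + u) sin(5*u/2) is 4*u**2*cos(5*u/2)/5 - 16*u*sin(5*u/2)/25 - 2*u*cos(5*u/2)/5 + 4*sin(5*u/2)/25 - 32*cos(5*u/2)/125; evaluating from 0 to 2*pi: ∫_{0}^{2*pi} (-2*u**2 + u) sin(5*u/2) du = (-16*pi**2/5 + 32/125 + 4*pi/5) - (-32/125) = -16*pi**2/5 + 64/125 + 4*pi/5.
Hence b_5 = (1/pi)·(-16*pi**2/5 + 64/125 + 4*pi/5) = 4*(-100*pi**2 + 16 + 25*pi)/(125*pi).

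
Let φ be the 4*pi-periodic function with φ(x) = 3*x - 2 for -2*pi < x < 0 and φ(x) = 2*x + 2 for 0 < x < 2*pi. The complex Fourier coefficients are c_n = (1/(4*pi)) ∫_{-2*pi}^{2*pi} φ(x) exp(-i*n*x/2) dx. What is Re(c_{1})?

Since φ is real-valued, Re(c_{1}) = (1/(4*pi)) ∫_{-2*pi}^{2*pi} φ(x) cos(x/2) dx = a_{1}/2.
Split the integral at the breakpoints.
Integrating by parts (boundary term plus one more integral), an antiderivative of (3*x - 2) cos(x/2) is 6*x*sin(x/2) - 4*sin(x/2) + 12*cos(x/2); evaluating from -2*pi to 0: ∫_{-2*pi}^{0} (3*x - 2) cos(x/2) dx = (12) - (-12) = 24.
Integrating by parts (boundary term plus one more integral), an antiderivative of (2*x + 2) cos(x/2) is 4*x*sin(x/2) + 4*sin(x/2) + 8*cos(x/2); evaluating from 0 to 2*pi: ∫_{0}^{2*pi} (2*x + 2) cos(x/2) dx = (-8) - (8) = -16.
So ∫_{-2*pi}^{2*pi} φ(x) cos(x/2) dx = 8.
Hence Re(c_{1}) = (1/(4*pi))·(8) = 2/pi.

2/pi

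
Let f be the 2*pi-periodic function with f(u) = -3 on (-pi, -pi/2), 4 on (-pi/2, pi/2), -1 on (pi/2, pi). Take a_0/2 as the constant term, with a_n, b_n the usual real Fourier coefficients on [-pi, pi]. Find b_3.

b_3 = 1/pi ∫_{-pi}^{pi} f(u) sin(3*u) du.
Split the integral at the breakpoints.
Directly, an antiderivative of (-3) sin(3*u) is cos(3*u); evaluating from -pi to -pi/2: ∫_{-pi}^{-pi/2} (-3) sin(3*u) du = (0) - (-1) = 1.
Directly, an antiderivative of (4) sin(3*u) is -4*cos(3*u)/3; evaluating from -pi/2 to pi/2: ∫_{-pi/2}^{pi/2} (4) sin(3*u) du = (0) - (0) = 0.
Directly, an antiderivative of (-1) sin(3*u) is cos(3*u)/3; evaluating from pi/2 to pi: ∫_{pi/2}^{pi} (-1) sin(3*u) du = (-1/3) - (0) = -1/3.
Summing the pieces and multiplying by (1/pi) gives b_3 = 2/(3*pi).

2/(3*pi)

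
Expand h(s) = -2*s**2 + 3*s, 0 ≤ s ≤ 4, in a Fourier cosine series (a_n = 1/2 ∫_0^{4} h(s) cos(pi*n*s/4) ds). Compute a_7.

a_7 = 1/2 ∫_0^{4} (-2*s**2 + 3*s) cos(7*pi*s/4) ds.
Integrating by parts twice (tabular method), an antiderivative of (-2*s**2 + 3*s) cos(7*pi*s/4) is -8*s**2*sin(7*pi*s/4)/(7*pi) + 12*s*sin(7*pi*s/4)/(7*pi) - 64*s*cos(7*pi*s/4)/(49*pi**2) + 256*sin(7*pi*s/4)/(343*pi**3) + 48*cos(7*pi*s/4)/(49*pi**2); evaluating from 0 to 4: ∫_{0}^{4} (-2*s**2 + 3*s) cos(7*pi*s/4) ds = (208/(49*pi**2)) - (48/(49*pi**2)) = 160/(49*pi**2).
Hence a_7 = (1/2)·(160/(49*pi**2)) = 80/(49*pi**2).

80/(49*pi**2)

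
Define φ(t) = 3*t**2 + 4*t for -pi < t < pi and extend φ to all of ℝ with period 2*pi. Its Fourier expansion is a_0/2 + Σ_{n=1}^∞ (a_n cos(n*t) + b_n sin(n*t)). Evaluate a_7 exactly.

-12/49

a_7 = 1/pi ∫_{-pi}^{pi} φ(t) cos(7*t) dt.
Integrating by parts twice (tabular method), an antiderivative of (3*t**2 + 4*t) cos(7*t) is 3*t**2*sin(7*t)/7 + 4*t*sin(7*t)/7 + 6*t*cos(7*t)/49 - 6*sin(7*t)/343 + 4*cos(7*t)/49; evaluating from -pi to pi: ∫_{-pi}^{pi} (3*t**2 + 4*t) cos(7*t) dt = (-6*pi/49 - 4/49) - (-4/49 + 6*pi/49) = -12*pi/49.
Hence a_7 = (1/pi)·(-12*pi/49) = -12/49.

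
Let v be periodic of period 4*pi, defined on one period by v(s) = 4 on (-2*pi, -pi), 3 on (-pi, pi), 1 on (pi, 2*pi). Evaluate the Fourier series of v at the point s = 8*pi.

3

s = 8*pi differs from s = 0 by 2 full period(s), and the series is 4*pi-periodic.
v is continuous at s = 0 with value 3, so the series converges to 3 there.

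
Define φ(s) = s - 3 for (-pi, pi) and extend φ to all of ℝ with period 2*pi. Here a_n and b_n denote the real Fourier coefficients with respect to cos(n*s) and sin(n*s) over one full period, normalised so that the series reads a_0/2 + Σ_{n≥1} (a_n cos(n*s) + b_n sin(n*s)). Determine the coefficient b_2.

b_2 = 1/pi ∫_{-pi}^{pi} φ(s) sin(2*s) ds.
Integrating by parts (boundary term plus one more integral), an antiderivative of (s - 3) sin(2*s) is -s*cos(2*s)/2 + sin(2*s)/4 + 3*cos(2*s)/2; evaluating from -pi to pi: ∫_{-pi}^{pi} (s - 3) sin(2*s) ds = (3/2 - pi/2) - (3/2 + pi/2) = -pi.
Hence b_2 = (1/pi)·(-pi) = -1.

-1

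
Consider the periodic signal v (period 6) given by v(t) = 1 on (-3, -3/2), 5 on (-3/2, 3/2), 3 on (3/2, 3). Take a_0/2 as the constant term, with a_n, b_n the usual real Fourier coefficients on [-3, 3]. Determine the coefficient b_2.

b_2 = 1/3 ∫_{-3}^{3} v(t) sin(2*pi*t/3) dt.
Split the integral at the breakpoints.
Directly, an antiderivative of (1) sin(2*pi*t/3) is -3*cos(2*pi*t/3)/(2*pi); evaluating from -3 to -3/2: ∫_{-3}^{-3/2} (1) sin(2*pi*t/3) dt = (3/(2*pi)) - (-3/(2*pi)) = 3/pi.
Directly, an antiderivative of (5) sin(2*pi*t/3) is -15*cos(2*pi*t/3)/(2*pi); evaluating from -3/2 to 3/2: ∫_{-3/2}^{3/2} (5) sin(2*pi*t/3) dt = (15/(2*pi)) - (15/(2*pi)) = 0.
Directly, an antiderivative of (3) sin(2*pi*t/3) is -9*cos(2*pi*t/3)/(2*pi); evaluating from 3/2 to 3: ∫_{3/2}^{3} (3) sin(2*pi*t/3) dt = (-9/(2*pi)) - (9/(2*pi)) = -9/pi.
Summing the pieces and multiplying by (1/3) gives b_2 = -2/pi.

-2/pi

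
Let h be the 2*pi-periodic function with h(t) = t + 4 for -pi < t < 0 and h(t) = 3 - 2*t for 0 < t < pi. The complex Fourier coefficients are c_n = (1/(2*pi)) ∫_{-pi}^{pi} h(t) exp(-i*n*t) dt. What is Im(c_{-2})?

Since h is real-valued, Im(c_{-2}) = -(1/(2*pi)) ∫_{-pi}^{pi} h(t) sin(-2*t) dt = b_{2}/2.
Split the integral at the breakpoints.
Integrating by parts (boundary term plus one more integral), an antiderivative of (t + 4) sin(-2*t) is t*cos(2*t)/2 - sin(2*t)/4 + 2*cos(2*t); evaluating from -pi to 0: ∫_{-pi}^{0} (t + 4) sin(-2*t) dt = (2) - (2 - pi/2) = pi/2.
Integrating by parts (boundary term plus one more integral), an antiderivative of (3 - 2*t) sin(-2*t) is -t*cos(2*t) + sin(2*t)/2 + 3*cos(2*t)/2; evaluating from 0 to pi: ∫_{0}^{pi} (3 - 2*t) sin(-2*t) dt = (3/2 - pi) - (3/2) = -pi.
So ∫_{-pi}^{pi} h(t) sin(-2*t) dt = -pi/2.
Hence Im(c_{-2}) = (-1/(2*pi))·(-pi/2) = 1/4.

1/4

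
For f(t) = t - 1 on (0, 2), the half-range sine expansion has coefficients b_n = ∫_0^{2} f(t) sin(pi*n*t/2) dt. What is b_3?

b_3 = ∫_0^{2} (t - 1) sin(3*pi*t/2) dt.
Integrating by parts (boundary term plus one more integral), an antiderivative of (t - 1) sin(3*pi*t/2) is -2*t*cos(3*pi*t/2)/(3*pi) + 4*sin(3*pi*t/2)/(9*pi**2) + 2*cos(3*pi*t/2)/(3*pi); evaluating from 0 to 2: ∫_{0}^{2} (t - 1) sin(3*pi*t/2) dt = (2/(3*pi)) - (2/(3*pi)) = 0.
Hence b_3 = 0.

0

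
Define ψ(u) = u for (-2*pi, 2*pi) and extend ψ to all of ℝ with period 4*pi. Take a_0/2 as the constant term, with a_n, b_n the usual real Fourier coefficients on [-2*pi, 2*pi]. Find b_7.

b_7 = (1/(2*pi)) ∫_{-2*pi}^{2*pi} ψ(u) sin(7*u/2) du.
ψ is odd and sin(7*u/2) is odd, so the integrand is even and b_7 = 1/pi ∫_0^{2*pi} ψ(u) sin(7*u/2) du.
Integrating by parts (boundary term plus one more integral), an antiderivative of (u) sin(7*u/2) is -2*u*cos(7*u/2)/7 + 4*sin(7*u/2)/49; evaluating from 0 to 2*pi: ∫_{0}^{2*pi} (u) sin(7*u/2) du = (4*pi/7) - (0) = 4*pi/7.
Hence b_7 = (1/pi)·(4*pi/7) = 4/7.

4/7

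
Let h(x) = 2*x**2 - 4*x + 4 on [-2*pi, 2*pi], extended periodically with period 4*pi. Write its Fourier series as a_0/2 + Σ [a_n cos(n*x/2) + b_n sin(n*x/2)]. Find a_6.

a_6 = (1/(2*pi)) ∫_{-2*pi}^{2*pi} h(x) cos(3*x) dx.
Integrating by parts twice (tabular method), an antiderivative of (2*x**2 - 4*x + 4) cos(3*x) is 2*x**2*sin(3*x)/3 - 4*x*sin(3*x)/3 + 4*x*cos(3*x)/9 + 32*sin(3*x)/27 - 4*cos(3*x)/9; evaluating from -2*pi to 2*pi: ∫_{-2*pi}^{2*pi} (2*x**2 - 4*x + 4) cos(3*x) dx = (-4/9 + 8*pi/9) - (-8*pi/9 - 4/9) = 16*pi/9.
Hence a_6 = (1/(2*pi))·(16*pi/9) = 8/9.

8/9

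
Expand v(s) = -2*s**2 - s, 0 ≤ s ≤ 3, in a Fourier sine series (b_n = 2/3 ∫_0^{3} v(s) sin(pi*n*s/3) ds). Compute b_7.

b_7 = 2/3 ∫_0^{3} (-2*s**2 - s) sin(7*pi*s/3) ds.
Integrating by parts twice (tabular method), an antiderivative of (-2*s**2 - s) sin(7*pi*s/3) is 6*s**2*cos(7*pi*s/3)/(7*pi) - 36*s*sin(7*pi*s/3)/(49*pi**2) + 3*s*cos(7*pi*s/3)/(7*pi) - 9*sin(7*pi*s/3)/(49*pi**2) - 108*cos(7*pi*s/3)/(343*pi**3); evaluating from 0 to 3: ∫_{0}^{3} (-2*s**2 - s) sin(7*pi*s/3) ds = (-9/pi + 108/(343*pi**3)) - (-108/(343*pi**3)) = -9/pi + 216/(343*pi**3).
Hence b_7 = (2/3)·(-9/pi + 216/(343*pi**3)) = -6/pi + 144/(343*pi**3).

-6/pi + 144/(343*pi**3)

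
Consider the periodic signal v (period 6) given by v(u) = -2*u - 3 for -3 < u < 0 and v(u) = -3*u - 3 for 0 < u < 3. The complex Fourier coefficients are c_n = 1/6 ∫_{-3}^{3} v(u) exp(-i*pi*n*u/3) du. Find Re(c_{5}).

Since v is real-valued, Re(c_{5}) = 1/6 ∫_{-3}^{3} v(u) cos(5*pi*u/3) du = a_{5}/2.
Split the integral at the breakpoints.
Integrating by parts (boundary term plus one more integral), an antiderivative of (-2*u - 3) cos(5*pi*u/3) is -6*u*sin(5*pi*u/3)/(5*pi) - 9*sin(5*pi*u/3)/(5*pi) - 18*cos(5*pi*u/3)/(25*pi**2); evaluating from -3 to 0: ∫_{-3}^{0} (-2*u - 3) cos(5*pi*u/3) du = (-18/(25*pi**2)) - (18/(25*pi**2)) = -36/(25*pi**2).
Integrating by parts (boundary term plus one more integral), an antiderivative of (-3*u - 3) cos(5*pi*u/3) is -9*u*sin(5*pi*u/3)/(5*pi) - 9*sin(5*pi*u/3)/(5*pi) - 27*cos(5*pi*u/3)/(25*pi**2); evaluating from 0 to 3: ∫_{0}^{3} (-3*u - 3) cos(5*pi*u/3) du = (27/(25*pi**2)) - (-27/(25*pi**2)) = 54/(25*pi**2).
So ∫_{-3}^{3} v(u) cos(5*pi*u/3) du = 18/(25*pi**2).
Hence Re(c_{5}) = (1/6)·(18/(25*pi**2)) = 3/(25*pi**2).

3/(25*pi**2)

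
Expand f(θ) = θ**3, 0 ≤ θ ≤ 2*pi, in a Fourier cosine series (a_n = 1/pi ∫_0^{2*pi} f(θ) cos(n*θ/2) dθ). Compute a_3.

16*(4 - 9*pi**2)/(27*pi)

a_3 = 1/pi ∫_0^{2*pi} (θ**3) cos(3*θ/2) dθ.
Integrating by parts three times (tabular method), an antiderivative of (θ**3) cos(3*θ/2) is 2*θ**3*sin(3*θ/2)/3 + 4*θ**2*cos(3*θ/2)/3 - 16*θ*sin(3*θ/2)/9 - 32*cos(3*θ/2)/27; evaluating from 0 to 2*pi: ∫_{0}^{2*pi} (θ**3) cos(3*θ/2) dθ = (32/27 - 16*pi**2/3) - (-32/27) = 64/27 - 16*pi**2/3.
Hence a_3 = (1/pi)·(64/27 - 16*pi**2/3) = 16*(4 - 9*pi**2)/(27*pi).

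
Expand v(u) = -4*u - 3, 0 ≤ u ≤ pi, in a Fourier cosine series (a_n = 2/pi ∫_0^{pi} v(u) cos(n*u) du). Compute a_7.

a_7 = 2/pi ∫_0^{pi} (-4*u - 3) cos(7*u) du.
Integrating by parts (boundary term plus one more integral), an antiderivative of (-4*u - 3) cos(7*u) is -4*u*sin(7*u)/7 - 3*sin(7*u)/7 - 4*cos(7*u)/49; evaluating from 0 to pi: ∫_{0}^{pi} (-4*u - 3) cos(7*u) du = (4/49) - (-4/49) = 8/49.
Hence a_7 = (2/pi)·(8/49) = 16/(49*pi).

16/(49*pi)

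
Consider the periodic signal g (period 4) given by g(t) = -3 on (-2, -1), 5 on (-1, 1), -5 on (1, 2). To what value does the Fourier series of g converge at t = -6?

-4

t = -6 differs from t = -2 by -1 full period(s), and the series is 4-periodic.
At t = -2 the one-sided limits are g(-2^-) = -5 and g(-2^+) = -3.
By Dirichlet's theorem the series converges to their average, [(-5) + (-3)]/2 = -4.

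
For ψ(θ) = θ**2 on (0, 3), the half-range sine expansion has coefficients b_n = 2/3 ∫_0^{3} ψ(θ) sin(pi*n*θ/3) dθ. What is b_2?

-9/pi

b_2 = 2/3 ∫_0^{3} (θ**2) sin(2*pi*θ/3) dθ.
Integrating by parts twice (tabular method), an antiderivative of (θ**2) sin(2*pi*θ/3) is -3*θ**2*cos(2*pi*θ/3)/(2*pi) + 9*θ*sin(2*pi*θ/3)/(2*pi**2) + 27*cos(2*pi*θ/3)/(4*pi**3); evaluating from 0 to 3: ∫_{0}^{3} (θ**2) sin(2*pi*θ/3) dθ = (27*(1 - 2*pi**2)/(4*pi**3)) - (27/(4*pi**3)) = -27/(2*pi).
Hence b_2 = (2/3)·(-27/(2*pi)) = -9/pi.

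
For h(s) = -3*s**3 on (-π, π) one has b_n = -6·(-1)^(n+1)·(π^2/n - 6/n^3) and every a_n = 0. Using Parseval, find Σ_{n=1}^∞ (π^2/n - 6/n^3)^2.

pi**6/14

Parseval: Σ b_n^2 = (1/π) ∫_{-π}^{π} h(s)^2 ds = 18*pi**6/7.
b_n^2 = 36·(π^2/n - 6/n^3)^2, so the sum equals (18*pi**6/7)/36 = pi**6/14.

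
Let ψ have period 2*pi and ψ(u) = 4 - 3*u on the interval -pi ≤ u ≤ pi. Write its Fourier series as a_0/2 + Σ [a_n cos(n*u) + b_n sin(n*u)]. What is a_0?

8

a_0 = 1/pi ∫_{-pi}^{pi} ψ(u) du = 1/pi · (8*pi) = 8.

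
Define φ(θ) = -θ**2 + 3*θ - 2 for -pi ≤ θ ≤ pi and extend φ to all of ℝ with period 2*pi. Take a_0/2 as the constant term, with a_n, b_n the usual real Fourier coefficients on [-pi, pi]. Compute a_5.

a_5 = 1/pi ∫_{-pi}^{pi} φ(θ) cos(5*θ) dθ.
Integrating by parts twice (tabular method), an antiderivative of (-θ**2 + 3*θ - 2) cos(5*θ) is -θ**2*sin(5*θ)/5 + 3*θ*sin(5*θ)/5 - 2*θ*cos(5*θ)/25 - 48*sin(5*θ)/125 + 3*cos(5*θ)/25; evaluating from -pi to pi: ∫_{-pi}^{pi} (-θ**2 + 3*θ - 2) cos(5*θ) dθ = (-3/25 + 2*pi/25) - (-2*pi/25 - 3/25) = 4*pi/25.
Hence a_5 = (1/pi)·(4*pi/25) = 4/25.

4/25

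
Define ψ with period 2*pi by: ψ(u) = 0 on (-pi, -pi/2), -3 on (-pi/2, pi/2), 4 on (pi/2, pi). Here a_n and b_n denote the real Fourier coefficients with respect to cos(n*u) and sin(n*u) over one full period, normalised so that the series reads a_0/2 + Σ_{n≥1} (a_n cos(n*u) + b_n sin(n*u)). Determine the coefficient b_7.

b_7 = 1/pi ∫_{-pi}^{pi} ψ(u) sin(7*u) du.
Split the integral at the breakpoints.
∫_{-pi}^{-pi/2} (0) sin(7*u) du = 0.
Directly, an antiderivative of (-3) sin(7*u) is 3*cos(7*u)/7; evaluating from -pi/2 to pi/2: ∫_{-pi/2}^{pi/2} (-3) sin(7*u) du = (0) - (0) = 0.
Directly, an antiderivative of (4) sin(7*u) is -4*cos(7*u)/7; evaluating from pi/2 to pi: ∫_{pi/2}^{pi} (4) sin(7*u) du = (4/7) - (0) = 4/7.
Summing the pieces and multiplying by (1/pi) gives b_7 = 4/(7*pi).

4/(7*pi)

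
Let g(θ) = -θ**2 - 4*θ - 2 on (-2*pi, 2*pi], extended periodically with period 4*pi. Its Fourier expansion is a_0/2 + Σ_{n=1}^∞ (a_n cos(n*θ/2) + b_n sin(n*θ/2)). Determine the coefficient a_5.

16/25

a_5 = (1/(2*pi)) ∫_{-2*pi}^{2*pi} g(θ) cos(5*θ/2) dθ.
Integrating by parts twice (tabular method), an antiderivative of (-θ**2 - 4*θ - 2) cos(5*θ/2) is -2*θ**2*sin(5*θ/2)/5 - 8*θ*sin(5*θ/2)/5 - 8*θ*cos(5*θ/2)/25 - 84*sin(5*θ/2)/125 - 16*cos(5*θ/2)/25; evaluating from -2*pi to 2*pi: ∫_{-2*pi}^{2*pi} (-θ**2 - 4*θ - 2) cos(5*θ/2) dθ = (16/25 + 16*pi/25) - (16/25 - 16*pi/25) = 32*pi/25.
Hence a_5 = (1/(2*pi))·(32*pi/25) = 16/25.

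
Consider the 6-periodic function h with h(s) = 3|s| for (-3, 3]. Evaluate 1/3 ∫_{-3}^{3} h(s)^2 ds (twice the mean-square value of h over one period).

54

1/3 ∫_{-3}^{3} h(s)^2 ds = 1/3 · (162) = 54.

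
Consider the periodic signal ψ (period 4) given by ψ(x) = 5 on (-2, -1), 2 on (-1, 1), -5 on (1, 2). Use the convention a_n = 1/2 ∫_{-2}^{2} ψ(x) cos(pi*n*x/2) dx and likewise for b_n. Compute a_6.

0

a_6 = 1/2 ∫_{-2}^{2} ψ(x) cos(3*pi*x) dx.
Split the integral at the breakpoints.
Directly, an antiderivative of (5) cos(3*pi*x) is 5*sin(3*pi*x)/(3*pi); evaluating from -2 to -1: ∫_{-2}^{-1} (5) cos(3*pi*x) dx = (0) - (0) = 0.
Directly, an antiderivative of (2) cos(3*pi*x) is 2*sin(3*pi*x)/(3*pi); evaluating from -1 to 1: ∫_{-1}^{1} (2) cos(3*pi*x) dx = (0) - (0) = 0.
Directly, an antiderivative of (-5) cos(3*pi*x) is -5*sin(3*pi*x)/(3*pi); evaluating from 1 to 2: ∫_{1}^{2} (-5) cos(3*pi*x) dx = (0) - (0) = 0.
Summing the pieces and multiplying by (1/2) gives a_6 = 0.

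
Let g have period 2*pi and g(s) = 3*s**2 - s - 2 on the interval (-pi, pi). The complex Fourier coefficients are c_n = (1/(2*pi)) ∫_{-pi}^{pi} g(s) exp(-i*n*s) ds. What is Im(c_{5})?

1/5

Since g is real-valued, Im(c_{5}) = -(1/(2*pi)) ∫_{-pi}^{pi} g(s) sin(5*s) ds = -b_{5}/2.
Integrating by parts twice (tabular method), an antiderivative of (3*s**2 - s - 2) sin(5*s) is -3*s**2*cos(5*s)/5 + 6*s*sin(5*s)/25 + s*cos(5*s)/5 - sin(5*s)/25 + 56*cos(5*s)/125; evaluating from -pi to pi: ∫_{-pi}^{pi} (3*s**2 - s - 2) sin(5*s) ds = (-pi/5 - 56/125 + 3*pi**2/5) - (-56/125 + pi/5 + 3*pi**2/5) = -2*pi/5.
Hence Im(c_{5}) = (-1/(2*pi))·(-2*pi/5) = 1/5.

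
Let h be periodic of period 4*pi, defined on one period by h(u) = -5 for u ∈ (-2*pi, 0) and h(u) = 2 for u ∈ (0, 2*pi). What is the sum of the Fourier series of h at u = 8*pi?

u = 8*pi differs from u = 0 by 2 full period(s), and the series is 4*pi-periodic.
At u = 0 the one-sided limits are h(0^-) = -5 and h(0^+) = 2.
By Dirichlet's theorem the series converges to their average, [(-5) + (2)]/2 = -3/2.

-3/2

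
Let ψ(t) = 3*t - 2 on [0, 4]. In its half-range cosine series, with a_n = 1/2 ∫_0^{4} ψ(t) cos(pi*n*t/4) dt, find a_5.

a_5 = 1/2 ∫_0^{4} (3*t - 2) cos(5*pi*t/4) dt.
Integrating by parts (boundary term plus one more integral), an antiderivative of (3*t - 2) cos(5*pi*t/4) is 12*t*sin(5*pi*t/4)/(5*pi) - 8*sin(5*pi*t/4)/(5*pi) + 48*cos(5*pi*t/4)/(25*pi**2); evaluating from 0 to 4: ∫_{0}^{4} (3*t - 2) cos(5*pi*t/4) dt = (-48/(25*pi**2)) - (48/(25*pi**2)) = -96/(25*pi**2).
Hence a_5 = (1/2)·(-96/(25*pi**2)) = -48/(25*pi**2).

-48/(25*pi**2)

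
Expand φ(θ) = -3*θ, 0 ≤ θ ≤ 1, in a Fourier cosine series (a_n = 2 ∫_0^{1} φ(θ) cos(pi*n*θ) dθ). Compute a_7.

a_7 = 2 ∫_0^{1} (-3*θ) cos(7*pi*θ) dθ.
Integrating by parts (boundary term plus one more integral), an antiderivative of (-3*θ) cos(7*pi*θ) is -3*θ*sin(7*pi*θ)/(7*pi) - 3*cos(7*pi*θ)/(49*pi**2); evaluating from 0 to 1: ∫_{0}^{1} (-3*θ) cos(7*pi*θ) dθ = (3/(49*pi**2)) - (-3/(49*pi**2)) = 6/(49*pi**2).
Hence a_7 = 2·(6/(49*pi**2)) = 12/(49*pi**2).

12/(49*pi**2)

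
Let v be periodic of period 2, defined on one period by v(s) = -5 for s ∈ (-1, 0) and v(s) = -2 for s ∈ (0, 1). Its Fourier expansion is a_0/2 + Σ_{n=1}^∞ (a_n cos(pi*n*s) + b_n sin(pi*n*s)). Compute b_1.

b_1 = ∫_{-1}^{1} v(s) sin(pi*s) ds.
Split the integral at the breakpoints.
Directly, an antiderivative of (-5) sin(pi*s) is 5*cos(pi*s)/pi; evaluating from -1 to 0: ∫_{-1}^{0} (-5) sin(pi*s) ds = (5/pi) - (-5/pi) = 10/pi.
Directly, an antiderivative of (-2) sin(pi*s) is 2*cos(pi*s)/pi; evaluating from 0 to 1: ∫_{0}^{1} (-2) sin(pi*s) ds = (-2/pi) - (2/pi) = -4/pi.
Summing the pieces gives b_1 = 6/pi.

6/pi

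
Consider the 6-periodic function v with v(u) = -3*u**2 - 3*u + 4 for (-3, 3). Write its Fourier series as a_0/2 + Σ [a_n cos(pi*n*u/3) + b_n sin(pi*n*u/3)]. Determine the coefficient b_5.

-18/(5*pi)

b_5 = 1/3 ∫_{-3}^{3} v(u) sin(5*pi*u/3) du.
Integrating by parts twice (tabular method), an antiderivative of (-3*u**2 - 3*u + 4) sin(5*pi*u/3) is 9*u**2*cos(5*pi*u/3)/(5*pi) - 54*u*sin(5*pi*u/3)/(25*pi**2) + 9*u*cos(5*pi*u/3)/(5*pi) - 27*sin(5*pi*u/3)/(25*pi**2) - 12*cos(5*pi*u/3)/(5*pi) - 162*cos(5*pi*u/3)/(125*pi**3); evaluating from -3 to 3: ∫_{-3}^{3} (-3*u**2 - 3*u + 4) sin(5*pi*u/3) du = (6*(27 - 400*pi**2)/(125*pi**3)) - (6*(27 - 175*pi**2)/(125*pi**3)) = -54/(5*pi).
Hence b_5 = (1/3)·(-54/(5*pi)) = -18/(5*pi).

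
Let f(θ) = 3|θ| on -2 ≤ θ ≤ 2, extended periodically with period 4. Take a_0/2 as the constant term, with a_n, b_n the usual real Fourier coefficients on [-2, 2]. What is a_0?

6

a_0 = 1/2 ∫_{-2}^{2} f(θ) dθ = 1/2 · (12) = 6.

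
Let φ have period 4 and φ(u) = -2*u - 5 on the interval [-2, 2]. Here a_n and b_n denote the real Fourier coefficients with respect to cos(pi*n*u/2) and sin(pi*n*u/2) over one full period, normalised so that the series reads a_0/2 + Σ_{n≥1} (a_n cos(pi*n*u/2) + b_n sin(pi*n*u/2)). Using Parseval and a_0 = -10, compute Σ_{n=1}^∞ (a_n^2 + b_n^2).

32/3

Parseval: a_0^2/2 + Σ_{n≥1} (a_n^2+b_n^2) = 1/2 ∫_{-2}^{2} φ(u)^2 du = 182/3.
Subtract a_0^2/2 = 50: Σ (a_n^2+b_n^2) = 32/3.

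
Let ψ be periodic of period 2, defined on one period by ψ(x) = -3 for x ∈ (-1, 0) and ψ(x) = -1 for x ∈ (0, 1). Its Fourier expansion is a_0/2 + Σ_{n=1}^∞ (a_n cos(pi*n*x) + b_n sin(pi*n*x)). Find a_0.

a_0 = ∫_{-1}^{1} ψ(x) dx = -4.

-4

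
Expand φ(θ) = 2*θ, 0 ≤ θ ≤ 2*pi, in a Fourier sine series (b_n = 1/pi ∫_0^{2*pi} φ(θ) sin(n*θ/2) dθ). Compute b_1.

8

b_1 = 1/pi ∫_0^{2*pi} (2*θ) sin(θ/2) dθ.
Integrating by parts (boundary term plus one more integral), an antiderivative of (2*θ) sin(θ/2) is -4*θ*cos(θ/2) + 8*sin(θ/2); evaluating from 0 to 2*pi: ∫_{0}^{2*pi} (2*θ) sin(θ/2) dθ = (8*pi) - (0) = 8*pi.
Hence b_1 = (1/pi)·(8*pi) = 8.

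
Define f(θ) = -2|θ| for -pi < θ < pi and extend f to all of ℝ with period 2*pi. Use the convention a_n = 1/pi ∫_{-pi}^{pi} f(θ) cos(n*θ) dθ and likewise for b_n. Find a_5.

8/(25*pi)

a_5 = 1/pi ∫_{-pi}^{pi} f(θ) cos(5*θ) dθ.
f is even and cos(5*θ) is even, so the integrand is even and a_5 = 2/pi ∫_0^{pi} f(θ) cos(5*θ) dθ.
Integrating by parts (boundary term plus one more integral), an antiderivative of (-2*θ) cos(5*θ) is -2*θ*sin(5*θ)/5 - 2*cos(5*θ)/25; evaluating from 0 to pi: ∫_{0}^{pi} (-2*θ) cos(5*θ) dθ = (2/25) - (-2/25) = 4/25.
Hence a_5 = (2/pi)·(4/25) = 8/(25*pi).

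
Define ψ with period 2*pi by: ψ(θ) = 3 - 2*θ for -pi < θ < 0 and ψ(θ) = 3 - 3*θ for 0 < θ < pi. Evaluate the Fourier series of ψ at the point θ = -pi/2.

3 + pi

ψ is continuous at θ = -pi/2 with value 3 + pi, so the series converges to 3 + pi there.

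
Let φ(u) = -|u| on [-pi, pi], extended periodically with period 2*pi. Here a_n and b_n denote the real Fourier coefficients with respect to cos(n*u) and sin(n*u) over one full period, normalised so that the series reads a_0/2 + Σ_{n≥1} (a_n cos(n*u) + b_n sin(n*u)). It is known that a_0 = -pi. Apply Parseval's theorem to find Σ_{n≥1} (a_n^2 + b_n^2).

pi**2/6

Parseval: a_0^2/2 + Σ_{n≥1} (a_n^2+b_n^2) = 1/pi ∫_{-pi}^{pi} φ(u)^2 du = 2*pi**2/3.
Subtract a_0^2/2 = pi**2/2: Σ (a_n^2+b_n^2) = pi**2/6.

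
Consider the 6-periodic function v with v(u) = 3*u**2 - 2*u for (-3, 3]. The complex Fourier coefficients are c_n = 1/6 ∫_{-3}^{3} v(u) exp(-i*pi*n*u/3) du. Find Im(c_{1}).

6/pi

Since v is real-valued, Im(c_{1}) = -1/6 ∫_{-3}^{3} v(u) sin(pi*u/3) du = -b_{1}/2.
Integrating by parts twice (tabular method), an antiderivative of (3*u**2 - 2*u) sin(pi*u/3) is -9*u**2*cos(pi*u/3)/pi + 54*u*sin(pi*u/3)/pi**2 + 6*u*cos(pi*u/3)/pi - 18*sin(pi*u/3)/pi**2 + 162*cos(pi*u/3)/pi**3; evaluating from -3 to 3: ∫_{-3}^{3} (3*u**2 - 2*u) sin(pi*u/3) du = (-162/pi**3 + 63/pi) - (-162/pi**3 + 99/pi) = -36/pi.
Hence Im(c_{1}) = (-1/6)·(-36/pi) = 6/pi.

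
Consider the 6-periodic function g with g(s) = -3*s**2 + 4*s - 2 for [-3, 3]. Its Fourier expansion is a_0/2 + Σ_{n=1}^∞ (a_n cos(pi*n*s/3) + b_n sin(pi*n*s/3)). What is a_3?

a_3 = 1/3 ∫_{-3}^{3} g(s) cos(pi*s) ds.
Integrating by parts twice (tabular method), an antiderivative of (-3*s**2 + 4*s - 2) cos(pi*s) is -3*s**2*sin(pi*s)/pi + 4*s*sin(pi*s)/pi - 6*s*cos(pi*s)/pi**2 - 2*sin(pi*s)/pi + 6*sin(pi*s)/pi**3 + 4*cos(pi*s)/pi**2; evaluating from -3 to 3: ∫_{-3}^{3} (-3*s**2 + 4*s - 2) cos(pi*s) ds = (14/pi**2) - (-22/pi**2) = 36/pi**2.
Hence a_3 = (1/3)·(36/pi**2) = 12/pi**2.

12/pi**2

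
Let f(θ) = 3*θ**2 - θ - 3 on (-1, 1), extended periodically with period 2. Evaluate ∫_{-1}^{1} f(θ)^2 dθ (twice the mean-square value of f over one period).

154/15

∫_{-1}^{1} f(θ)^2 dθ = 154/15.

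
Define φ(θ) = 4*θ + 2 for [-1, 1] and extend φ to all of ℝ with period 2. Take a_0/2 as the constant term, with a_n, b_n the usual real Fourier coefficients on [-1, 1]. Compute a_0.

a_0 = ∫_{-1}^{1} φ(θ) dθ = 4.

4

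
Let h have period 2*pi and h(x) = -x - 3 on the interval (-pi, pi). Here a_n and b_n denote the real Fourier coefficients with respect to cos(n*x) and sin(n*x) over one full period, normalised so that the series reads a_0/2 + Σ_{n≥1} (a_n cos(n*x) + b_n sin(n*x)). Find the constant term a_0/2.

a_0 = 1/pi ∫_{-pi}^{pi} h(x) dx = 1/pi · (-6*pi) = -6.
So the constant term a_0/2 = -3.

-3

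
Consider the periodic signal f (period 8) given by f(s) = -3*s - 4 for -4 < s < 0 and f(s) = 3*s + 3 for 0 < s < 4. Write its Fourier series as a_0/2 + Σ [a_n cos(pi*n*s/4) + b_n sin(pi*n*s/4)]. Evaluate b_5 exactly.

b_5 = 1/4 ∫_{-4}^{4} f(s) sin(5*pi*s/4) ds.
Split the integral at the breakpoints.
Integrating by parts (boundary term plus one more integral), an antiderivative of (-3*s - 4) sin(5*pi*s/4) is 12*s*cos(5*pi*s/4)/(5*pi) - 48*sin(5*pi*s/4)/(25*pi**2) + 16*cos(5*pi*s/4)/(5*pi); evaluating from -4 to 0: ∫_{-4}^{0} (-3*s - 4) sin(5*pi*s/4) ds = (16/(5*pi)) - (32/(5*pi)) = -16/(5*pi).
Integrating by parts (boundary term plus one more integral), an antiderivative of (3*s + 3) sin(5*pi*s/4) is -12*s*cos(5*pi*s/4)/(5*pi) + 48*sin(5*pi*s/4)/(25*pi**2) - 12*cos(5*pi*s/4)/(5*pi); evaluating from 0 to 4: ∫_{0}^{4} (3*s + 3) sin(5*pi*s/4) ds = (12/pi) - (-12/(5*pi)) = 72/(5*pi).
Summing the pieces and multiplying by (1/4) gives b_5 = 14/(5*pi).

14/(5*pi)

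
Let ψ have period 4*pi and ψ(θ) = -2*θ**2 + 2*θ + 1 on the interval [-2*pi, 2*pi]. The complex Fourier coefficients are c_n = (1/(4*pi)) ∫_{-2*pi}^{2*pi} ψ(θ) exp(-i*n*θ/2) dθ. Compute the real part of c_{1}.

Since ψ is real-valued, Re(c_{1}) = (1/(4*pi)) ∫_{-2*pi}^{2*pi} ψ(θ) cos(θ/2) dθ = a_{1}/2.
Integrating by parts twice (tabular method), an antiderivative of (-2*θ**2 + 2*θ + 1) cos(θ/2) is -4*θ**2*sin(θ/2) + 4*θ*sin(θ/2) - 16*θ*cos(θ/2) + 34*sin(θ/2) + 8*cos(θ/2); evaluating from -2*pi to 2*pi: ∫_{-2*pi}^{2*pi} (-2*θ**2 + 2*θ + 1) cos(θ/2) dθ = (-8 + 32*pi) - (-32*pi - 8) = 64*pi.
Hence Re(c_{1}) = (1/(4*pi))·(64*pi) = 16.

16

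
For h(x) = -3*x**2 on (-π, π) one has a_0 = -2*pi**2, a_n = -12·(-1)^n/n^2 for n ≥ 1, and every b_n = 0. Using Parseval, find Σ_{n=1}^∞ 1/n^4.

Parseval: a_0^2/2 + Σ a_n^2 = (1/π) ∫_{-π}^{π} h(x)^2 dx = 18*pi**4/5.
Subtract a_0^2/2 = 2*pi**4: Σ a_n^2 = 8*pi**4/5.
Since a_n^2 = 144/n^4, Σ 1/n^4 = pi**4/90.

pi**4/90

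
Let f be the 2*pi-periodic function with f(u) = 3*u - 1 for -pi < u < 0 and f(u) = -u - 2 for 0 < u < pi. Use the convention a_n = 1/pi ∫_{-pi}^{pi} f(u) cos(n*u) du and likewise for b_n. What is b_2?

-1

b_2 = 1/pi ∫_{-pi}^{pi} f(u) sin(2*u) du.
Split the integral at the breakpoints.
Integrating by parts (boundary term plus one more integral), an antiderivative of (3*u - 1) sin(2*u) is -3*u*cos(2*u)/2 + 3*sin(2*u)/4 + cos(2*u)/2; evaluating from -pi to 0: ∫_{-pi}^{0} (3*u - 1) sin(2*u) du = (1/2) - (1/2 + 3*pi/2) = -3*pi/2.
Integrating by parts (boundary term plus one more integral), an antiderivative of (-u - 2) sin(2*u) is u*cos(2*u)/2 - sin(2*u)/4 + cos(2*u); evaluating from 0 to pi: ∫_{0}^{pi} (-u - 2) sin(2*u) du = (1 + pi/2) - (1) = pi/2.
Summing the pieces and multiplying by (1/pi) gives b_2 = -1.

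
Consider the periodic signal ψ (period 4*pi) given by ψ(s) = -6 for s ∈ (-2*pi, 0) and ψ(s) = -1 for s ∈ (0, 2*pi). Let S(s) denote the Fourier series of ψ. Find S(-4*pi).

-7/2

s = -4*pi differs from s = 0 by -1 full period(s), and the series is 4*pi-periodic.
At s = 0 the one-sided limits are ψ(0^-) = -6 and ψ(0^+) = -1.
By Dirichlet's theorem the series converges to their average, [(-6) + (-1)]/2 = -7/2.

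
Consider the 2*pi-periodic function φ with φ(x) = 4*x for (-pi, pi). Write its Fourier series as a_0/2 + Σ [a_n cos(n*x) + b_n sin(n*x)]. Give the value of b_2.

-4

b_2 = 1/pi ∫_{-pi}^{pi} φ(x) sin(2*x) dx.
φ is odd and sin(2*x) is odd, so the integrand is even and b_2 = 2/pi ∫_0^{pi} φ(x) sin(2*x) dx.
Integrating by parts (boundary term plus one more integral), an antiderivative of (4*x) sin(2*x) is -2*x*cos(2*x) + sin(2*x); evaluating from 0 to pi: ∫_{0}^{pi} (4*x) sin(2*x) dx = (-2*pi) - (0) = -2*pi.
Hence b_2 = (2/pi)·(-2*pi) = -4.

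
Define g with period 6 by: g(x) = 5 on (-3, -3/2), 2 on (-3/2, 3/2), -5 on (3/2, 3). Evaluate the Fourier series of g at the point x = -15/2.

7/2

x = -15/2 differs from x = -3/2 by -1 full period(s), and the series is 6-periodic.
At x = -3/2 the one-sided limits are g(-3/2^-) = 5 and g(-3/2^+) = 2.
By Dirichlet's theorem the series converges to their average, [(5) + (2)]/2 = 7/2.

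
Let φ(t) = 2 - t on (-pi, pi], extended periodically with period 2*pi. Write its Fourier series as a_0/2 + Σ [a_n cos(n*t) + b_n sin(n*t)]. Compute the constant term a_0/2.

2

a_0 = 1/pi ∫_{-pi}^{pi} φ(t) dt = 1/pi · (4*pi) = 4.
So the constant term a_0/2 = 2.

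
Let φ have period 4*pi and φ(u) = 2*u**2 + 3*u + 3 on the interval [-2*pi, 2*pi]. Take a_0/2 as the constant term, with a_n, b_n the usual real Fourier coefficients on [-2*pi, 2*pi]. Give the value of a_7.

-32/49

a_7 = (1/(2*pi)) ∫_{-2*pi}^{2*pi} φ(u) cos(7*u/2) du.
Integrating by parts twice (tabular method), an antiderivative of (2*u**2 + 3*u + 3) cos(7*u/2) is 4*u**2*sin(7*u/2)/7 + 6*u*sin(7*u/2)/7 + 16*u*cos(7*u/2)/49 + 262*sin(7*u/2)/343 + 12*cos(7*u/2)/49; evaluating from -2*pi to 2*pi: ∫_{-2*pi}^{2*pi} (2*u**2 + 3*u + 3) cos(7*u/2) du = (-32*pi/49 - 12/49) - (-12/49 + 32*pi/49) = -64*pi/49.
Hence a_7 = (1/(2*pi))·(-64*pi/49) = -32/49.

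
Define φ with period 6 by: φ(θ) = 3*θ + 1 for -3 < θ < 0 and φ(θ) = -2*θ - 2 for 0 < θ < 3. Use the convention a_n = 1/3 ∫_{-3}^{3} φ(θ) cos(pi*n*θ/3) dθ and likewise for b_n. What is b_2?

b_2 = 1/3 ∫_{-3}^{3} φ(θ) sin(2*pi*θ/3) dθ.
Split the integral at the breakpoints.
Integrating by parts (boundary term plus one more integral), an antiderivative of (3*θ + 1) sin(2*pi*θ/3) is -9*θ*cos(2*pi*θ/3)/(2*pi) + 27*sin(2*pi*θ/3)/(4*pi**2) - 3*cos(2*pi*θ/3)/(2*pi); evaluating from -3 to 0: ∫_{-3}^{0} (3*θ + 1) sin(2*pi*θ/3) dθ = (-3/(2*pi)) - (12/pi) = -27/(2*pi).
Integrating by parts (boundary term plus one more integral), an antiderivative of (-2*θ - 2) sin(2*pi*θ/3) is 3*θ*cos(2*pi*θ/3)/pi - 9*sin(2*pi*θ/3)/(2*pi**2) + 3*cos(2*pi*θ/3)/pi; evaluating from 0 to 3: ∫_{0}^{3} (-2*θ - 2) sin(2*pi*θ/3) dθ = (12/pi) - (3/pi) = 9/pi.
Summing the pieces and multiplying by (1/3) gives b_2 = -3/(2*pi).

-3/(2*pi)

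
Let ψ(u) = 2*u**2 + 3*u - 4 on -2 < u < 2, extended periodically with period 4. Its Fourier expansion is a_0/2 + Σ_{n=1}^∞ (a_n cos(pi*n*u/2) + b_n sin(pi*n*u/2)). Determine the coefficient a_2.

8/pi**2

a_2 = 1/2 ∫_{-2}^{2} ψ(u) cos(pi*u) du.
Integrating by parts twice (tabular method), an antiderivative of (2*u**2 + 3*u - 4) cos(pi*u) is 2*u**2*sin(pi*u)/pi + 3*u*sin(pi*u)/pi + 4*u*cos(pi*u)/pi**2 - 4*sin(pi*u)/pi - 4*sin(pi*u)/pi**3 + 3*cos(pi*u)/pi**2; evaluating from -2 to 2: ∫_{-2}^{2} (2*u**2 + 3*u - 4) cos(pi*u) du = (11/pi**2) - (-5/pi**2) = 16/pi**2.
Hence a_2 = (1/2)·(16/pi**2) = 8/pi**2.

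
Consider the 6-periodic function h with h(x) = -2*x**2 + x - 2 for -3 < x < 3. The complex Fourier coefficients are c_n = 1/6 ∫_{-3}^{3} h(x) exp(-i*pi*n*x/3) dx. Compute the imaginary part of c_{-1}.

3/pi

Since h is real-valued, Im(c_{-1}) = -1/6 ∫_{-3}^{3} h(x) sin(-pi*x/3) dx = b_{1}/2.
Integrating by parts twice (tabular method), an antiderivative of (-2*x**2 + x - 2) sin(-pi*x/3) is -6*x**2*cos(pi*x/3)/pi + 36*x*sin(pi*x/3)/pi**2 + 3*x*cos(pi*x/3)/pi - 9*sin(pi*x/3)/pi**2 - 6*cos(pi*x/3)/pi + 108*cos(pi*x/3)/pi**3; evaluating from -3 to 3: ∫_{-3}^{3} (-2*x**2 + x - 2) sin(-pi*x/3) dx = (-108/pi**3 + 51/pi) - (-108/pi**3 + 69/pi) = -18/pi.
Hence Im(c_{-1}) = (-1/6)·(-18/pi) = 3/pi.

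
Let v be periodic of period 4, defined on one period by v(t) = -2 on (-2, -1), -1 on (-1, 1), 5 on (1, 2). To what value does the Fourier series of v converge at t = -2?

3/2

At t = -2 the one-sided limits are v(-2^-) = 5 and v(-2^+) = -2.
By Dirichlet's theorem the series converges to their average, [(5) + (-2)]/2 = 3/2.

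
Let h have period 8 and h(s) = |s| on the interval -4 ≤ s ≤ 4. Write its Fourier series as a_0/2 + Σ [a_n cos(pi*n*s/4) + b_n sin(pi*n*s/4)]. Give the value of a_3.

a_3 = 1/4 ∫_{-4}^{4} h(s) cos(3*pi*s/4) ds.
h is even and cos(3*pi*s/4) is even, so the integrand is even and a_3 = 1/2 ∫_0^{4} h(s) cos(3*pi*s/4) ds.
Integrating by parts (boundary term plus one more integral), an antiderivative of (s) cos(3*pi*s/4) is 4*s*sin(3*pi*s/4)/(3*pi) + 16*cos(3*pi*s/4)/(9*pi**2); evaluating from 0 to 4: ∫_{0}^{4} (s) cos(3*pi*s/4) ds = (-16/(9*pi**2)) - (16/(9*pi**2)) = -32/(9*pi**2).
Hence a_3 = (1/2)·(-32/(9*pi**2)) = -16/(9*pi**2).

-16/(9*pi**2)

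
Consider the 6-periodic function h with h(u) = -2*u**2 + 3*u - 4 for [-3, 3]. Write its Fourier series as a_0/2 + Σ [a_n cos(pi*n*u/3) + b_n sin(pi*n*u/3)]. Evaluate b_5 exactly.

b_5 = 1/3 ∫_{-3}^{3} h(u) sin(5*pi*u/3) du.
Integrating by parts twice (tabular method), an antiderivative of (-2*u**2 + 3*u - 4) sin(5*pi*u/3) is 6*u**2*cos(5*pi*u/3)/(5*pi) - 36*u*sin(5*pi*u/3)/(25*pi**2) - 9*u*cos(5*pi*u/3)/(5*pi) + 27*sin(5*pi*u/3)/(25*pi**2) - 108*cos(5*pi*u/3)/(125*pi**3) + 12*cos(5*pi*u/3)/(5*pi); evaluating from -3 to 3: ∫_{-3}^{3} (-2*u**2 + 3*u - 4) sin(5*pi*u/3) du = (3*(36 - 325*pi**2)/(125*pi**3)) - (3*(36 - 775*pi**2)/(125*pi**3)) = 54/(5*pi).
Hence b_5 = (1/3)·(54/(5*pi)) = 18/(5*pi).

18/(5*pi)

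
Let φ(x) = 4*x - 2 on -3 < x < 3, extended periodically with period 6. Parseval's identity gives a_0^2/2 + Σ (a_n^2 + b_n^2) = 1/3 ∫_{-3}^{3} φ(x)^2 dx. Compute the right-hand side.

1/3 ∫_{-3}^{3} φ(x)^2 dx = 1/3 · (312) = 104.

104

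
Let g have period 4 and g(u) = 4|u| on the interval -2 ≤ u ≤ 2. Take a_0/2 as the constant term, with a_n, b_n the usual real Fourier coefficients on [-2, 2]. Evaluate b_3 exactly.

0

b_3 = 1/2 ∫_{-2}^{2} g(u) sin(3*pi*u/2) du.
g is even and sin(3*pi*u/2) is odd, so the integrand is odd over a symmetric interval and the integral vanishes.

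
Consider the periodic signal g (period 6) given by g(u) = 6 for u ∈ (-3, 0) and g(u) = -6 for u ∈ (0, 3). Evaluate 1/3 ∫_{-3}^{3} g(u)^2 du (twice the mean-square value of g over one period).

1/3 ∫_{-3}^{3} g(u)^2 du = 1/3 · (216) = 72.

72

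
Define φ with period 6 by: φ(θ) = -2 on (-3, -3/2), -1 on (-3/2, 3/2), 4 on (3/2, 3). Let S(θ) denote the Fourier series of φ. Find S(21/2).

θ = 21/2 differs from θ = -3/2 by 2 full period(s), and the series is 6-periodic.
At θ = -3/2 the one-sided limits are φ(-3/2^-) = -2 and φ(-3/2^+) = -1.
By Dirichlet's theorem the series converges to their average, [(-2) + (-1)]/2 = -3/2.

-3/2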